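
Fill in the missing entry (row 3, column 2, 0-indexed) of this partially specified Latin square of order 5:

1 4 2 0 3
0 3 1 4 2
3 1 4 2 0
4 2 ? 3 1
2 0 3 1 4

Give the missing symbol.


Row 3 contains symbols [1, 2, 3, 4] — missing [0].
Column 2 contains symbols [1, 2, 3, 4] — missing [0].
The missing symbol must appear in both missing sets; intersection = [0].
Therefore the hidden value is 0.

Missing value = 0.


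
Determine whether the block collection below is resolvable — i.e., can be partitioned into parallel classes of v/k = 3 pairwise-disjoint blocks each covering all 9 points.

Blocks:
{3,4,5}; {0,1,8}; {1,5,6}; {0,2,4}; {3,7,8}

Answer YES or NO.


v = 9, block size k = 3, number of blocks = 5.
For resolvability, blocks must partition into parallel classes of size v/k = 3.
Total blocks must therefore be a multiple of 3: 5 = 3·1 + 2 ⇒ not divisible ✗.
Resolvable? NO.

NO


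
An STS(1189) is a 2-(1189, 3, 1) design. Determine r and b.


An STS(v) is a 2-(v, 3, 1) BIBD: block size k = 3, λ = 1.
Replication: r(k − 1) = λ(v − 1) ⇒ r·2 = 1189 − 1 = 1188 ⇒ r = 594.
Block count: bk = vr ⇒ b·3 = 1189·594 = 706266 ⇒ b = 235422.

r = 594, b = 235422.


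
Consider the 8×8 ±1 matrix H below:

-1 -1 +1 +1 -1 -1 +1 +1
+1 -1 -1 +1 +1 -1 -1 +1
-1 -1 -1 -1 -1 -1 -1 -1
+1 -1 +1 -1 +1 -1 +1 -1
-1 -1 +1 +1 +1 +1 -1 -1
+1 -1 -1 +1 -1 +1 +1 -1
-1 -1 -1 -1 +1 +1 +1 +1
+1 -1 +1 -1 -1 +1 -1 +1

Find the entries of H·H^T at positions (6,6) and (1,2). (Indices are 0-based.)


Row 1 of H: [1, -1, -1, 1, 1, -1, -1, 1].
Row 2 of H: [-1, -1, -1, -1, -1, -1, -1, -1].
Row 6 of H: [-1, -1, -1, -1, 1, 1, 1, 1].
(H·H^T)[6][6] = Σ_j H[6][j]·H[6][j] = (-1)² + (-1)² + (-1)² + (-1)² + (1)² + (1)² + (1)² + (1)² = 1 + 1 + 1 + 1 + 1 + 1 + 1 + 1 = 8.
(H·H^T)[1][2] = Σ_j H[1][j]·H[2][j] = (1)·(-1) + (-1)·(-1) + (-1)·(-1) + (1)·(-1) + (1)·(-1) + (-1)·(-1) + (-1)·(-1) + (1)·(-1) = -1 + 1 + 1 + -1 + -1 + 1 + 1 + -1 = 0.
So rows 1 and 2 are orthogonal; the diagonal entry equals n = 8.

(6,6) entry = 8; (1,2) entry = 0.


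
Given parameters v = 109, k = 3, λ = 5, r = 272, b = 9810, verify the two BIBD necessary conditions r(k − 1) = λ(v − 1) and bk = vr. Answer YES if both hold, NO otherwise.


Condition (i): r(k − 1) = 272·2 = 544; λ(v − 1) = 5·108 = 540. Match? NO.
Condition (ii): bk = 9810·3 = 29430; vr = 109·272 = 29648. Match? NO.
Both conditions hold? NO.

NO


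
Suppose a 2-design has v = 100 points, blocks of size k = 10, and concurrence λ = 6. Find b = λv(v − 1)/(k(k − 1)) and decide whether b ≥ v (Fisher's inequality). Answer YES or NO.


b = λv(v − 1)/(k(k − 1)) = 6·100·99/(10·9) = 59400/90 = 660.
Compare with v = 100: b ≥ v, so Fisher's inequality holds.

YES


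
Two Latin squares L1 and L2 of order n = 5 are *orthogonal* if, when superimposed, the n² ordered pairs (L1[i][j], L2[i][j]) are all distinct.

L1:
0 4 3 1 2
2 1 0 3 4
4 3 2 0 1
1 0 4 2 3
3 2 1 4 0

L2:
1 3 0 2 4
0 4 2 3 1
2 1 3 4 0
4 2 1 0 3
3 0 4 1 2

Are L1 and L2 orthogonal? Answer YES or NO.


Form the n² = 25 superimposed pairs (L1[i][j], L2[i][j]), row by row (rows and columns indexed from 0):
row 0: (0,1) (4,3) (3,0) (1,2) (2,4)
row 1: (2,0) (1,4) (0,2) (3,3) (4,1)
row 2: (4,2) (3,1) (2,3) (0,4) (1,0)
row 3: (1,4) (0,2) (4,1) (2,0) (3,3)
row 4: (3,3) (2,0) (1,4) (4,1) (0,2)
Orthogonality requires all 25 pairs distinct.
But the pair (1,4) repeats: cell (1,1) has L1 = 1, L2 = 4, and cell (3,0) has L1 = 1, L2 = 4.
A repeated pair means some other pair never occurs (only 15 distinct pairs out of 25), so the squares are not orthogonal.
Conclusion: NO.

NO


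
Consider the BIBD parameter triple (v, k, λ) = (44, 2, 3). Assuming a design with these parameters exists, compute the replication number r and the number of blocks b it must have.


Any 2-(v, k, λ) BIBD satisfies two necessary conditions:
  (i)  Each point sits in r blocks, and counting incidences through any fixed point gives r(k − 1) = λ(v − 1), so r = λ(v − 1)/(k − 1).
  (ii) Total incidences bk = vr, so b = vr/k.
Step 1: r = λ(v − 1)/(k − 1) = 3·(44 − 1)/(2 − 1) = 3·43/1 = 129/1 = 129.
Step 2: b = vr/k = 44·129/2 = 5676/2 = 2838.
Check integrality: r = 129 ∈ Z ✓, b = 2838 ∈ Z ✓.
(These identities are necessary conditions: they determine r and b for any design with these parameters, but do not by themselves prove that one exists.)

r = 129, b = 2838.


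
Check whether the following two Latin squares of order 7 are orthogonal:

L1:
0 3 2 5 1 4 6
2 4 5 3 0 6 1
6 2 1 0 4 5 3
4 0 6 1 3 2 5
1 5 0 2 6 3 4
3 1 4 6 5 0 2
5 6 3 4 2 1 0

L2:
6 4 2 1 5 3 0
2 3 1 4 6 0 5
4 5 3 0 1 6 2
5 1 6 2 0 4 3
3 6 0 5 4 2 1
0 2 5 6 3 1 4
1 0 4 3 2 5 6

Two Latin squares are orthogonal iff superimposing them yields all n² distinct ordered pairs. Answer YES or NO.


Form the n² = 49 superimposed pairs (L1[i][j], L2[i][j]), row by row (rows and columns indexed from 0):
row 0: (0,6) (3,4) (2,2) (5,1) (1,5) (4,3) (6,0)
row 1: (2,2) (4,3) (5,1) (3,4) (0,6) (6,0) (1,5)
row 2: (6,4) (2,5) (1,3) (0,0) (4,1) (5,6) (3,2)
row 3: (4,5) (0,1) (6,6) (1,2) (3,0) (2,4) (5,3)
row 4: (1,3) (5,6) (0,0) (2,5) (6,4) (3,2) (4,1)
row 5: (3,0) (1,2) (4,5) (6,6) (5,3) (0,1) (2,4)
row 6: (5,1) (6,0) (3,4) (4,3) (2,2) (1,5) (0,6)
Orthogonality requires all 49 pairs distinct.
But the pair (2,2) repeats: cell (0,2) has L1 = 2, L2 = 2, and cell (1,0) has L1 = 2, L2 = 2.
A repeated pair means some other pair never occurs (only 21 distinct pairs out of 49), so the squares are not orthogonal.
Conclusion: NO.

NO


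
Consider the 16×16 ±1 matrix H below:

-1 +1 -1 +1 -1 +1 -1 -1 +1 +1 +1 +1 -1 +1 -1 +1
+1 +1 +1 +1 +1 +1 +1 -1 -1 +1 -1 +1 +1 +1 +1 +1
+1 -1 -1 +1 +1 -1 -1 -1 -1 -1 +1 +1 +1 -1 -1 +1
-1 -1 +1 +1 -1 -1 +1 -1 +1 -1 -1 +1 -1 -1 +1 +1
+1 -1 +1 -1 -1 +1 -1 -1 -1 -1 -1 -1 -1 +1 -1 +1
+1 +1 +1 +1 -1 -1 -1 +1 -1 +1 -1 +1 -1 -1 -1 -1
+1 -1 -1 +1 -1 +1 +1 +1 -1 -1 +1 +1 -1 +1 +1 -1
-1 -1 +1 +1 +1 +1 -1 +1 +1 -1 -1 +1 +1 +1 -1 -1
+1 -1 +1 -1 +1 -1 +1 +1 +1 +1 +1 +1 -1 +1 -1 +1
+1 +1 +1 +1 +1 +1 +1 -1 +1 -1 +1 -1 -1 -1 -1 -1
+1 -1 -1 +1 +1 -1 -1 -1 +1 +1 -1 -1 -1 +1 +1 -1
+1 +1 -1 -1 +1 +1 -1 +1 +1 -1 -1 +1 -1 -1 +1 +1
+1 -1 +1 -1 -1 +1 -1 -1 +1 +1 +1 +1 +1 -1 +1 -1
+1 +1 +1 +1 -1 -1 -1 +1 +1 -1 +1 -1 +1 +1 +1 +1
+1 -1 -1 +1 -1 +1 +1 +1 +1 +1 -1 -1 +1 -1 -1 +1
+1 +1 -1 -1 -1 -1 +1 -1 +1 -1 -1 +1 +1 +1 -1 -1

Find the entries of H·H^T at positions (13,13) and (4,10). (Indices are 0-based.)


Row 4 of H: [1, -1, 1, -1, -1, 1, -1, -1, -1, -1, -1, -1, -1, 1, -1, 1].
Row 10 of H: [1, -1, -1, 1, 1, -1, -1, -1, 1, 1, -1, -1, -1, 1, 1, -1].
Row 13 of H: [1, 1, 1, 1, -1, -1, -1, 1, 1, -1, 1, -1, 1, 1, 1, 1].
(H·H^T)[13][13] = Σ_j H[13][j]·H[13][j] = (1)² + (1)² + (1)² + (1)² + (-1)² + (-1)² + (-1)² + (1)² + (1)² + (-1)² + (1)² + (-1)² + (1)² + (1)² + (1)² + (1)² = 1 + 1 + 1 + 1 + 1 + 1 + 1 + 1 + 1 + 1 + 1 + 1 + 1 + 1 + 1 + 1 = 16.
(H·H^T)[4][10] = Σ_j H[4][j]·H[10][j] = (1)·(1) + (-1)·(-1) + (1)·(-1) + (-1)·(1) + (-1)·(1) + (1)·(-1) + (-1)·(-1) + (-1)·(-1) + (-1)·(1) + (-1)·(1) + (-1)·(-1) + (-1)·(-1) + (-1)·(-1) + (1)·(1) + (-1)·(1) + (1)·(-1) = 1 + 1 + -1 + -1 + -1 + -1 + 1 + 1 + -1 + -1 + 1 + 1 + 1 + 1 + -1 + -1 = 0.
So rows 4 and 10 are orthogonal; the diagonal entry equals n = 16.

(13,13) entry = 16; (4,10) entry = 0.


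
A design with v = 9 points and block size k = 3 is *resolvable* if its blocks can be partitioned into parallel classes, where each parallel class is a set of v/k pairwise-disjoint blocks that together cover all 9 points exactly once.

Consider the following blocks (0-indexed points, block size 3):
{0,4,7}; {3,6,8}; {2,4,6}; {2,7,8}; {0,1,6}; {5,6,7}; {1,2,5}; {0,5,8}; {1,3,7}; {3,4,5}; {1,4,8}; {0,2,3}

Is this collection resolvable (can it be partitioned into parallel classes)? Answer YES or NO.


v = 9, block size k = 3, number of blocks = 12.
For resolvability, blocks must partition into parallel classes of size v/k = 3.
Total blocks must therefore be a multiple of 3: 12 = 3·4 + 0 ⇒ divisible ✓.
Greedy packing gives 4 candidate class(es). Each should be a full parallel class (size 3, covers all 9 points).
  Class 1 (3 blocks): {0,4,7}; {3,6,8}; {1,2,5}. Points covered: [0, 1, 2, 3, 4, 5, 6, 7, 8].
  Class 2 (3 blocks): {2,4,6}; {0,5,8}; {1,3,7}. Points covered: [0, 1, 2, 3, 4, 5, 6, 7, 8].
  Class 3 (3 blocks): {2,7,8}; {0,1,6}; {3,4,5}. Points covered: [0, 1, 2, 3, 4, 5, 6, 7, 8].
  Class 4 (3 blocks): {5,6,7}; {1,4,8}; {0,2,3}. Points covered: [0, 1, 2, 3, 4, 5, 6, 7, 8].
All classes full (size 3)? YES. All classes cover every point? YES.
Resolvable? YES.

YES


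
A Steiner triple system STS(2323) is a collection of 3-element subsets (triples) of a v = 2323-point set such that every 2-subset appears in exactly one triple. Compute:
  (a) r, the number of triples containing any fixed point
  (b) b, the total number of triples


An STS(v) is a 2-(v, 3, 1) BIBD: block size k = 3, λ = 1.
Replication: r(k − 1) = λ(v − 1) ⇒ r·2 = 2323 − 1 = 2322 ⇒ r = 1161.
Block count: bk = vr ⇒ b·3 = 2323·1161 = 2697003 ⇒ b = 899001.
(Check via b = v(v − 1)/6 = 2323·2322/6 = 5394006/6 = 899001.)

r = 1161, b = 899001.


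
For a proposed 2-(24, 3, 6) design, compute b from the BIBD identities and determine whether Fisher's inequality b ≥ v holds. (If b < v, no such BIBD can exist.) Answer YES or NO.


r = λ(v − 1)/(k − 1) = 6·23/2 = 69.
b = vr/k = 24·69/3 = 552.
Fisher's inequality: b ≥ v ⇔ 552 ≥ 24? YES.

YES


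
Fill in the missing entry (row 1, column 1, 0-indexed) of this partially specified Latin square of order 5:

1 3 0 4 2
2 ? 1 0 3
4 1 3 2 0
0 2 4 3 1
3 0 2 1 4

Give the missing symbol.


Row 1 contains symbols [0, 1, 2, 3] — missing [4].
Column 1 contains symbols [0, 1, 2, 3] — missing [4].
The missing symbol must appear in both missing sets; intersection = [4].
Therefore the hidden value is 4.

Missing value = 4.


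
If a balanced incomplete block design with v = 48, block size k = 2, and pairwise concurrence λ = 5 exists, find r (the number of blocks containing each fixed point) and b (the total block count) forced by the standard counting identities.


Any 2-(v, k, λ) BIBD satisfies two necessary conditions:
  (i)  Each point sits in r blocks, and counting incidences through any fixed point gives r(k − 1) = λ(v − 1), so r = λ(v − 1)/(k − 1).
  (ii) Total incidences bk = vr, so b = vr/k.
Step 1: r = λ(v − 1)/(k − 1) = 5·(48 − 1)/(2 − 1) = 5·47/1 = 235/1 = 235.
Step 2: b = vr/k = 48·235/2 = 11280/2 = 5640.
Check integrality: r = 235 ∈ Z ✓, b = 5640 ∈ Z ✓.
(These identities are necessary conditions: they determine r and b for any design with these parameters, but do not by themselves prove that one exists.)

r = 235, b = 5640.


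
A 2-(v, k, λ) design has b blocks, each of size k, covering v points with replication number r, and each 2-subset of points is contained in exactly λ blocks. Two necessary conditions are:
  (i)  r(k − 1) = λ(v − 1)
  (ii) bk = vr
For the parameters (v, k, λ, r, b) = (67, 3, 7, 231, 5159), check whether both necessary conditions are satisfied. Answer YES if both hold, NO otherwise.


Condition (i): r(k − 1) = 231·2 = 462; λ(v − 1) = 7·66 = 462. Match? YES.
Condition (ii): bk = 5159·3 = 15477; vr = 67·231 = 15477. Match? YES.
Both conditions hold? YES.

YES


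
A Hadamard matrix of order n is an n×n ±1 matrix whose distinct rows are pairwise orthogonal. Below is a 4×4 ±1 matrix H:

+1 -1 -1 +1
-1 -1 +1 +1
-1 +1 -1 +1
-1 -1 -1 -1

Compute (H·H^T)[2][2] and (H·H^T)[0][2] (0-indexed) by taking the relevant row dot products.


Row 0 of H: [1, -1, -1, 1].
Row 2 of H: [-1, 1, -1, 1].
(H·H^T)[2][2] = Σ_j H[2][j]·H[2][j] = (-1)² + (1)² + (-1)² + (1)² = 1 + 1 + 1 + 1 = 4.
(H·H^T)[0][2] = Σ_j H[0][j]·H[2][j] = (1)·(-1) + (-1)·(1) + (-1)·(-1) + (1)·(1) = -1 + -1 + 1 + 1 = 0.
So rows 0 and 2 are orthogonal; the diagonal entry equals n = 4.

(2,2) entry = 4; (0,2) entry = 0.


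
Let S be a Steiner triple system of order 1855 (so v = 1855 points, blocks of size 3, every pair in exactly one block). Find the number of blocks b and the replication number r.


An STS(v) is a 2-(v, 3, 1) BIBD: block size k = 3, λ = 1.
Replication: r(k − 1) = λ(v − 1) ⇒ r·2 = 1855 − 1 = 1854 ⇒ r = 927.
Block count: b = v(v − 1)/6 = 1855·1854/6 = 3439170/6 = 573195.

r = 927, b = 573195.


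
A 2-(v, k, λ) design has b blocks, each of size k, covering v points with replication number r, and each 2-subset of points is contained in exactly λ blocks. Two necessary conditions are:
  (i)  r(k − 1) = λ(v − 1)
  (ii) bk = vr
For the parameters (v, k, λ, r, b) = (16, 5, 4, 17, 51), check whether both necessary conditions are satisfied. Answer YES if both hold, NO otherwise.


Condition (i): r(k − 1) = 17·4 = 68; λ(v − 1) = 4·15 = 60. Match? NO.
Condition (ii): bk = 51·5 = 255; vr = 16·17 = 272. Match? NO.
Both conditions hold? NO.

NO


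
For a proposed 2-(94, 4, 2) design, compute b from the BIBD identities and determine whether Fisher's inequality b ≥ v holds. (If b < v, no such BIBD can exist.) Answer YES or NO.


r = λ(v − 1)/(k − 1) = 2·93/3 = 62.
b = vr/k = 94·62/4 = 1457.
Fisher's inequality: b ≥ v ⇔ 1457 ≥ 94? YES.

YES


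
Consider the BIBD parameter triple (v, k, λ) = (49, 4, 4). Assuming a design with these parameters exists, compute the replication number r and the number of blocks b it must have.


Any 2-(v, k, λ) BIBD satisfies two necessary conditions:
  (i)  Each point sits in r blocks, and counting incidences through any fixed point gives r(k − 1) = λ(v − 1), so r = λ(v − 1)/(k − 1).
  (ii) Total incidences bk = vr, so b = vr/k.
Step 1: r = λ(v − 1)/(k − 1) = 4·(49 − 1)/(4 − 1) = 4·48/3 = 192/3 = 64.
Step 2: b = vr/k = 49·64/4 = 3136/4 = 784.
Check integrality: r = 64 ∈ Z ✓, b = 784 ∈ Z ✓.
(These identities are necessary conditions: they determine r and b for any design with these parameters, but do not by themselves prove that one exists.)

r = 64, b = 784.


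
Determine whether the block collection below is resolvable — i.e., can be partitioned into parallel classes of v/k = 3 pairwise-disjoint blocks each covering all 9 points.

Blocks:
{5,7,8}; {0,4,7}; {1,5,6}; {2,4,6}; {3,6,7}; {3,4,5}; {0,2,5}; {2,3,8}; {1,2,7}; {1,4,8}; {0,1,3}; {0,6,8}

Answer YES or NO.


v = 9, block size k = 3, number of blocks = 12.
For resolvability, blocks must partition into parallel classes of size v/k = 3.
Total blocks must therefore be a multiple of 3: 12 = 3·4 + 0 ⇒ divisible ✓.
Greedy packing gives 4 candidate class(es). Each should be a full parallel class (size 3, covers all 9 points).
  Class 1 (3 blocks): {5,7,8}; {2,4,6}; {0,1,3}. Points covered: [0, 1, 2, 3, 4, 5, 6, 7, 8].
  Class 2 (3 blocks): {0,4,7}; {1,5,6}; {2,3,8}. Points covered: [0, 1, 2, 3, 4, 5, 6, 7, 8].
  Class 3 (3 blocks): {3,6,7}; {0,2,5}; {1,4,8}. Points covered: [0, 1, 2, 3, 4, 5, 6, 7, 8].
  Class 4 (3 blocks): {3,4,5}; {1,2,7}; {0,6,8}. Points covered: [0, 1, 2, 3, 4, 5, 6, 7, 8].
All classes full (size 3)? YES. All classes cover every point? YES.
Resolvable? YES.

YES


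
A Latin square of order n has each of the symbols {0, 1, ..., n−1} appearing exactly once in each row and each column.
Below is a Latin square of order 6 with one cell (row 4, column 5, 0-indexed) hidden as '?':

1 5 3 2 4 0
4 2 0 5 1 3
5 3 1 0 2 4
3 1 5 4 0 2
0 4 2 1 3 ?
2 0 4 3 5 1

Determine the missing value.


Row 4 contains symbols [0, 1, 2, 3, 4] — missing [5].
Column 5 contains symbols [0, 1, 2, 3, 4] — missing [5].
The missing symbol must appear in both missing sets; intersection = [5].
Therefore the hidden value is 5.

Missing value = 5.


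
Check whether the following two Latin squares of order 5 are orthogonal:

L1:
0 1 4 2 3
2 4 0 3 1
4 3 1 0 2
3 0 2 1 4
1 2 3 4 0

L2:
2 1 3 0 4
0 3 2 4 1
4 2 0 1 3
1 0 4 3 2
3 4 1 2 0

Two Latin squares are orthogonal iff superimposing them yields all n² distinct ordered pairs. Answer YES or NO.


Form the n² = 25 superimposed pairs (L1[i][j], L2[i][j]), row by row (rows and columns indexed from 0):
row 0: (0,2) (1,1) (4,3) (2,0) (3,4)
row 1: (2,0) (4,3) (0,2) (3,4) (1,1)
row 2: (4,4) (3,2) (1,0) (0,1) (2,3)
row 3: (3,1) (0,0) (2,4) (1,3) (4,2)
row 4: (1,3) (2,4) (3,1) (4,2) (0,0)
Orthogonality requires all 25 pairs distinct.
But the pair (2,0) repeats: cell (0,3) has L1 = 2, L2 = 0, and cell (1,0) has L1 = 2, L2 = 0.
A repeated pair means some other pair never occurs (only 15 distinct pairs out of 25), so the squares are not orthogonal.
Conclusion: NO.

NO


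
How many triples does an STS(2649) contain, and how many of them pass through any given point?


An STS(v) is a 2-(v, 3, 1) BIBD: block size k = 3, λ = 1.
Replication: r(k − 1) = λ(v − 1) ⇒ r·2 = 2649 − 1 = 2648 ⇒ r = 1324.
Block count: b = v(v − 1)/6 = 2649·2648/6 = 7014552/6 = 1169092.
(Check via bk = vr: 1169092·3 = 3507276 = 2649·1324 = 3507276 ✓.)

r = 1324, b = 1169092.


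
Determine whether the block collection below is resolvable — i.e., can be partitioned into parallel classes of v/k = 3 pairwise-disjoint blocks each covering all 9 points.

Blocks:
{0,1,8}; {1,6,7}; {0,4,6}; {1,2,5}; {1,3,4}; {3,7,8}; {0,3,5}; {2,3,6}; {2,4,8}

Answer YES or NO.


v = 9, block size k = 3, number of blocks = 9.
For resolvability, blocks must partition into parallel classes of size v/k = 3.
Total blocks must therefore be a multiple of 3: 9 = 3·3 + 0 ⇒ divisible ✓.
Consider block {0,1,8}. The only other block(s) in the collection disjoint from it are {2,3,6} — just 1 block(s). Any parallel class containing {0,1,8} would need 2 other blocks each disjoint from it, so no parallel class of size 3 can contain {0,1,8}.
Since every block must belong to some parallel class in a resolution, the collection cannot be partitioned into parallel classes.
Resolvable? NO.

NO


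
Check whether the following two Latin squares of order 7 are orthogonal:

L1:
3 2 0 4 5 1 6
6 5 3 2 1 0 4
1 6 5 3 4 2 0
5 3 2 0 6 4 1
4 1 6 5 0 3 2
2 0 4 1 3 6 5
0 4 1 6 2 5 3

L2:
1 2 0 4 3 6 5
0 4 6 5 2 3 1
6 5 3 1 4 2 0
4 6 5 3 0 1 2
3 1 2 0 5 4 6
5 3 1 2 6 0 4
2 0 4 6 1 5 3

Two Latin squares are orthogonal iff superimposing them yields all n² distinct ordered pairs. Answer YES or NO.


Form the n² = 49 superimposed pairs (L1[i][j], L2[i][j]), row by row (rows and columns indexed from 0):
row 0: (3,1) (2,2) (0,0) (4,4) (5,3) (1,6) (6,5)
row 1: (6,0) (5,4) (3,6) (2,5) (1,2) (0,3) (4,1)
row 2: (1,6) (6,5) (5,3) (3,1) (4,4) (2,2) (0,0)
row 3: (5,4) (3,6) (2,5) (0,3) (6,0) (4,1) (1,2)
row 4: (4,3) (1,1) (6,2) (5,0) (0,5) (3,4) (2,6)
row 5: (2,5) (0,3) (4,1) (1,2) (3,6) (6,0) (5,4)
row 6: (0,2) (4,0) (1,4) (6,6) (2,1) (5,5) (3,3)
Orthogonality requires all 49 pairs distinct.
But the pair (1,6) repeats: cell (0,5) has L1 = 1, L2 = 6, and cell (2,0) has L1 = 1, L2 = 6.
A repeated pair means some other pair never occurs (only 28 distinct pairs out of 49), so the squares are not orthogonal.
Conclusion: NO.

NO


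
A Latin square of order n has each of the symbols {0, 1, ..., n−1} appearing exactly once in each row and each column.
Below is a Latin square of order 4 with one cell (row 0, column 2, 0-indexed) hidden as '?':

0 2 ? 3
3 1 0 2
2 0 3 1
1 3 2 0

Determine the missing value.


Row 0 contains symbols [0, 2, 3] — missing [1].
Column 2 contains symbols [0, 2, 3] — missing [1].
The missing symbol must appear in both missing sets; intersection = [1].
Therefore the hidden value is 1.

Missing value = 1.


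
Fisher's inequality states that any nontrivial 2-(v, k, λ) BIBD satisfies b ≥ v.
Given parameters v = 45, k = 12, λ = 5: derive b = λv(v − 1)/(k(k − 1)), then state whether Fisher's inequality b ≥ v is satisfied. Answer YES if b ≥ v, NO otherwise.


r = λ(v − 1)/(k − 1) = 5·44/11 = 20.
b = vr/k = 45·20/12 = 75.
Fisher's inequality: b ≥ v ⇔ 75 ≥ 45? YES.

YES


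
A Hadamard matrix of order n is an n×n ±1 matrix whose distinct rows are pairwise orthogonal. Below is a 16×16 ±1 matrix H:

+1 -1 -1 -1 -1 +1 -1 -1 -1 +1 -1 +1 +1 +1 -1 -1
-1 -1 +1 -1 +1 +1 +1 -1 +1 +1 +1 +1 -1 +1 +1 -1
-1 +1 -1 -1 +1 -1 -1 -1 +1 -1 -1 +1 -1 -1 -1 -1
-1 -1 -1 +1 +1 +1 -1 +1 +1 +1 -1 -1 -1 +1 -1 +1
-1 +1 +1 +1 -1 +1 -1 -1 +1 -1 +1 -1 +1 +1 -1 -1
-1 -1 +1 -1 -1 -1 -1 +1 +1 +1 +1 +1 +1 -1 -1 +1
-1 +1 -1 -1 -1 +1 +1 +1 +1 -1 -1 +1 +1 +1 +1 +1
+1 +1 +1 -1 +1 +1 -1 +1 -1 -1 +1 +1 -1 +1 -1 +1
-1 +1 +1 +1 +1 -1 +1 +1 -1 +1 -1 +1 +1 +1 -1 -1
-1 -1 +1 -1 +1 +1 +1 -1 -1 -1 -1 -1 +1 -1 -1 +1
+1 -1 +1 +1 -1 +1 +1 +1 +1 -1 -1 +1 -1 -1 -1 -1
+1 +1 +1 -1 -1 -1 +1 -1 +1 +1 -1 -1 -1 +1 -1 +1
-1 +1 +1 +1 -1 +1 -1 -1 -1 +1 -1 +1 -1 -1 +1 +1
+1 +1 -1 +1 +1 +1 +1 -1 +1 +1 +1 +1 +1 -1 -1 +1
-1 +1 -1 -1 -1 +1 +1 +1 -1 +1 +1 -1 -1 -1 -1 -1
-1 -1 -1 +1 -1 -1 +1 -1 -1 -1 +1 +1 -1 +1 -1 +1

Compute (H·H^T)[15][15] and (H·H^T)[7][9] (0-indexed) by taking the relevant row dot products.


Row 7 of H: [1, 1, 1, -1, 1, 1, -1, 1, -1, -1, 1, 1, -1, 1, -1, 1].
Row 9 of H: [-1, -1, 1, -1, 1, 1, 1, -1, -1, -1, -1, -1, 1, -1, -1, 1].
Row 15 of H: [-1, -1, -1, 1, -1, -1, 1, -1, -1, -1, 1, 1, -1, 1, -1, 1].
(H·H^T)[15][15] = Σ_j H[15][j]·H[15][j] = (-1)² + (-1)² + (-1)² + (1)² + (-1)² + (-1)² + (1)² + (-1)² + (-1)² + (-1)² + (1)² + (1)² + (-1)² + (1)² + (-1)² + (1)² = 1 + 1 + 1 + 1 + 1 + 1 + 1 + 1 + 1 + 1 + 1 + 1 + 1 + 1 + 1 + 1 = 16.
(H·H^T)[7][9] = Σ_j H[7][j]·H[9][j] = (1)·(-1) + (1)·(-1) + (1)·(1) + (-1)·(-1) + (1)·(1) + (1)·(1) + (-1)·(1) + (1)·(-1) + (-1)·(-1) + (-1)·(-1) + (1)·(-1) + (1)·(-1) + (-1)·(1) + (1)·(-1) + (-1)·(-1) + (1)·(1) = -1 + -1 + 1 + 1 + 1 + 1 + -1 + -1 + 1 + 1 + -1 + -1 + -1 + -1 + 1 + 1 = 0.
So rows 7 and 9 are orthogonal; the diagonal entry equals n = 16.

(15,15) entry = 16; (7,9) entry = 0.


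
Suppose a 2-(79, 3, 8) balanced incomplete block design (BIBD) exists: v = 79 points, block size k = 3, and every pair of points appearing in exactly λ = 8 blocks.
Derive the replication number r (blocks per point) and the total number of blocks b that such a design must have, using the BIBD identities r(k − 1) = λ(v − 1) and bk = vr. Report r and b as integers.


Any 2-(v, k, λ) BIBD satisfies two necessary conditions:
  (i)  Each point sits in r blocks, and counting incidences through any fixed point gives r(k − 1) = λ(v − 1), so r = λ(v − 1)/(k − 1).
  (ii) Total incidences bk = vr, so b = vr/k.
Step 1: r = λ(v − 1)/(k − 1) = 8·(79 − 1)/(3 − 1) = 8·78/2 = 624/2 = 312.
Step 2: b = vr/k = 79·312/3 = 24648/3 = 8216.
Check integrality: r = 312 ∈ Z ✓, b = 8216 ∈ Z ✓.
(These identities are necessary conditions: they determine r and b for any design with these parameters, but do not by themselves prove that one exists.)

r = 312, b = 8216.


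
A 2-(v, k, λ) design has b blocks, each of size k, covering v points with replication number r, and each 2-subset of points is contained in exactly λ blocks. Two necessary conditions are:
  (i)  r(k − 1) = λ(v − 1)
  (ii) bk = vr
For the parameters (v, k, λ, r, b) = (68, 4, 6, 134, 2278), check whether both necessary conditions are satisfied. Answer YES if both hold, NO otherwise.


Condition (i): r(k − 1) = 134·3 = 402; λ(v − 1) = 6·67 = 402. Match? YES.
Condition (ii): bk = 2278·4 = 9112; vr = 68·134 = 9112. Match? YES.
Both conditions hold? YES.

YES


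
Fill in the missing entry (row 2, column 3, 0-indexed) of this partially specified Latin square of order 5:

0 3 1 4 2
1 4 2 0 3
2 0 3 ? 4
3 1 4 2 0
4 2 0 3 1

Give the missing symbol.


Row 2 contains symbols [0, 2, 3, 4] — missing [1].
Column 3 contains symbols [0, 2, 3, 4] — missing [1].
The missing symbol must appear in both missing sets; intersection = [1].
Therefore the hidden value is 1.

Missing value = 1.


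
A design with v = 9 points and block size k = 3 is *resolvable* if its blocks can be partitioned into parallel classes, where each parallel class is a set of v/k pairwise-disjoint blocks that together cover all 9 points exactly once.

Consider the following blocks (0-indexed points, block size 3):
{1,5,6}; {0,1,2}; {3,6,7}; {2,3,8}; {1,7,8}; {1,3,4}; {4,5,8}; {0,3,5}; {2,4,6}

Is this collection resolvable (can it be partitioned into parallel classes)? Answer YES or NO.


v = 9, block size k = 3, number of blocks = 9.
For resolvability, blocks must partition into parallel classes of size v/k = 3.
Total blocks must therefore be a multiple of 3: 9 = 3·3 + 0 ⇒ divisible ✓.
Consider block {1,5,6}. The only other block(s) in the collection disjoint from it are {2,3,8} — just 1 block(s). Any parallel class containing {1,5,6} would need 2 other blocks each disjoint from it, so no parallel class of size 3 can contain {1,5,6}.
Since every block must belong to some parallel class in a resolution, the collection cannot be partitioned into parallel classes.
Resolvable? NO.

NO


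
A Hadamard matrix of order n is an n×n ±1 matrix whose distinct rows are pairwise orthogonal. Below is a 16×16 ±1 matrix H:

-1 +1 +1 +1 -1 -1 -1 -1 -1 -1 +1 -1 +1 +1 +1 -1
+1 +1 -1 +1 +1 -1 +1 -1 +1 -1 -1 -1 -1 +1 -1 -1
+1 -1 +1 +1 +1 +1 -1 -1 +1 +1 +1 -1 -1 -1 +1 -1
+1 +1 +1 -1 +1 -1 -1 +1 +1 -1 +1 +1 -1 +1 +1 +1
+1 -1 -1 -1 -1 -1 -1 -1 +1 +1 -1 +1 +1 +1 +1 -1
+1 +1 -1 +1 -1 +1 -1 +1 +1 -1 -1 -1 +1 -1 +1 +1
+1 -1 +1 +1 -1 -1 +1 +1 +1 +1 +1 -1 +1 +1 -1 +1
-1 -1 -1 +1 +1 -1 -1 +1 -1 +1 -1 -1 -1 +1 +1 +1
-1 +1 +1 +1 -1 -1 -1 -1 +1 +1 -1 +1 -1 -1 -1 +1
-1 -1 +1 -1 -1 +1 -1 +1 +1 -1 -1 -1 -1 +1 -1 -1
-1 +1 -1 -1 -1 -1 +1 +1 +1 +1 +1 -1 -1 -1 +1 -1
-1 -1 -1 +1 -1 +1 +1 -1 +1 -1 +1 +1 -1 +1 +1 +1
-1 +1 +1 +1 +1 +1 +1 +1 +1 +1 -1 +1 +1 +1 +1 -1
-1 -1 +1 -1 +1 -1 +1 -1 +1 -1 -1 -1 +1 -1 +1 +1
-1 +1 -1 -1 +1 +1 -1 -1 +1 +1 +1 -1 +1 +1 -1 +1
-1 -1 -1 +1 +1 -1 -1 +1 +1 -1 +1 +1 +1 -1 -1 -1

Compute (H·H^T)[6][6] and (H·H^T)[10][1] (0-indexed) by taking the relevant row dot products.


Row 1 of H: [1, 1, -1, 1, 1, -1, 1, -1, 1, -1, -1, -1, -1, 1, -1, -1].
Row 6 of H: [1, -1, 1, 1, -1, -1, 1, 1, 1, 1, 1, -1, 1, 1, -1, 1].
Row 10 of H: [-1, 1, -1, -1, -1, -1, 1, 1, 1, 1, 1, -1, -1, -1, 1, -1].
(H·H^T)[6][6] = Σ_j H[6][j]·H[6][j] = (1)² + (-1)² + (1)² + (1)² + (-1)² + (-1)² + (1)² + (1)² + (1)² + (1)² + (1)² + (-1)² + (1)² + (1)² + (-1)² + (1)² = 1 + 1 + 1 + 1 + 1 + 1 + 1 + 1 + 1 + 1 + 1 + 1 + 1 + 1 + 1 + 1 = 16.
(H·H^T)[10][1] = Σ_j H[10][j]·H[1][j] = (-1)·(1) + (1)·(1) + (-1)·(-1) + (-1)·(1) + (-1)·(1) + (-1)·(-1) + (1)·(1) + (1)·(-1) + (1)·(1) + (1)·(-1) + (1)·(-1) + (-1)·(-1) + (-1)·(-1) + (-1)·(1) + (1)·(-1) + (-1)·(-1) = -1 + 1 + 1 + -1 + -1 + 1 + 1 + -1 + 1 + -1 + -1 + 1 + 1 + -1 + -1 + 1 = 0.
So rows 10 and 1 are orthogonal; the diagonal entry equals n = 16.

(6,6) entry = 16; (10,1) entry = 0.


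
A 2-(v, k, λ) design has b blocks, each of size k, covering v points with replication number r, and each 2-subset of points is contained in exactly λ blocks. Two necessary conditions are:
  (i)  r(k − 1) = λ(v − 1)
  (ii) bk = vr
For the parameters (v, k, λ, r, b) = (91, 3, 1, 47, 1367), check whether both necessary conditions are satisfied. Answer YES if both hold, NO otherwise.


Condition (i): r(k − 1) = 47·2 = 94; λ(v − 1) = 1·90 = 90. Match? NO.
Condition (ii): bk = 1367·3 = 4101; vr = 91·47 = 4277. Match? NO.
Both conditions hold? NO.

NO


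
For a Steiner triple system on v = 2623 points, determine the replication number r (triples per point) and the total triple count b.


An STS(v) is a 2-(v, 3, 1) BIBD: block size k = 3, λ = 1.
Replication: r(k − 1) = λ(v − 1) ⇒ r·2 = 2623 − 1 = 2622 ⇒ r = 1311.
Block count: bk = vr ⇒ b·3 = 2623·1311 = 3438753 ⇒ b = 1146251.

r = 1311, b = 1146251.


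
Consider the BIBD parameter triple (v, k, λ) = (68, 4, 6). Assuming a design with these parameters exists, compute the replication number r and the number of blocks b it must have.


Any 2-(v, k, λ) BIBD satisfies two necessary conditions:
  (i)  Each point sits in r blocks, and counting incidences through any fixed point gives r(k − 1) = λ(v − 1), so r = λ(v − 1)/(k − 1).
  (ii) Total incidences bk = vr, so b = vr/k.
Step 1: r = λ(v − 1)/(k − 1) = 6·(68 − 1)/(4 − 1) = 6·67/3 = 402/3 = 134.
Step 2: b = vr/k = 68·134/4 = 9112/4 = 2278.
Check integrality: r = 134 ∈ Z ✓, b = 2278 ∈ Z ✓.
(These identities are necessary conditions: they determine r and b for any design with these parameters, but do not by themselves prove that one exists.)

r = 134, b = 2278.


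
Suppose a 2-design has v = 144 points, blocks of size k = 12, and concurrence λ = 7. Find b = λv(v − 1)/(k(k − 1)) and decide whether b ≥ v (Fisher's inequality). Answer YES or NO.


b = λv(v − 1)/(k(k − 1)) = 7·144·143/(12·11) = 144144/132 = 1092.
Compare with v = 144: b ≥ v, so Fisher's inequality holds.

YES


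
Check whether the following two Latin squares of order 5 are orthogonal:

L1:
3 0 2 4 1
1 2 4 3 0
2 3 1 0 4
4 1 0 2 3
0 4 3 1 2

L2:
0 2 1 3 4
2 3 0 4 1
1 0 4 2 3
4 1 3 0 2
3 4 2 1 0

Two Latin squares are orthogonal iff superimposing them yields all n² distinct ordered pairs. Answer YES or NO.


Form the n² = 25 superimposed pairs (L1[i][j], L2[i][j]), row by row (rows and columns indexed from 0):
row 0: (3,0) (0,2) (2,1) (4,3) (1,4)
row 1: (1,2) (2,3) (4,0) (3,4) (0,1)
row 2: (2,1) (3,0) (1,4) (0,2) (4,3)
row 3: (4,4) (1,1) (0,3) (2,0) (3,2)
row 4: (0,3) (4,4) (3,2) (1,1) (2,0)
Orthogonality requires all 25 pairs distinct.
But the pair (2,1) repeats: cell (0,2) has L1 = 2, L2 = 1, and cell (2,0) has L1 = 2, L2 = 1.
A repeated pair means some other pair never occurs (only 15 distinct pairs out of 25), so the squares are not orthogonal.
Conclusion: NO.

NO


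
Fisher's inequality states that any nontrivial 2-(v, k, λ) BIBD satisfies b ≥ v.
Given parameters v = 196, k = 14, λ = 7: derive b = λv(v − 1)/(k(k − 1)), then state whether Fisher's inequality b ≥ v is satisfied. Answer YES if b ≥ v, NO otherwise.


b = λv(v − 1)/(k(k − 1)) = 7·196·195/(14·13) = 267540/182 = 1470.
Compare with v = 196: b ≥ v, so Fisher's inequality holds.

YES


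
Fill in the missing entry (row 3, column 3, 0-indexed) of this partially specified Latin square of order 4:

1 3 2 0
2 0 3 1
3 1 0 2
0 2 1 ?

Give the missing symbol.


Row 3 contains symbols [0, 1, 2] — missing [3].
Column 3 contains symbols [0, 1, 2] — missing [3].
The missing symbol must appear in both missing sets; intersection = [3].
Therefore the hidden value is 3.

Missing value = 3.


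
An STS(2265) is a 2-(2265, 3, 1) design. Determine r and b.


An STS(v) is a 2-(v, 3, 1) BIBD: block size k = 3, λ = 1.
Replication: r(k − 1) = λ(v − 1) ⇒ r·2 = 2265 − 1 = 2264 ⇒ r = 1132.
Block count: bk = vr ⇒ b·3 = 2265·1132 = 2563980 ⇒ b = 854660.
(Check via b = v(v − 1)/6 = 2265·2264/6 = 5127960/6 = 854660.)

r = 1132, b = 854660.


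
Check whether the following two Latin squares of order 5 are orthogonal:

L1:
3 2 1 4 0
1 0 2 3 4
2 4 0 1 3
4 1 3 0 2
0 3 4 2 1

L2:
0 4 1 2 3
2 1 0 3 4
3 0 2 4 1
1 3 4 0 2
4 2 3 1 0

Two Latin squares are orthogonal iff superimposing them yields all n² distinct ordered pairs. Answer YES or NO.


Form the n² = 25 superimposed pairs (L1[i][j], L2[i][j]), row by row (rows and columns indexed from 0):
row 0: (3,0) (2,4) (1,1) (4,2) (0,3)
row 1: (1,2) (0,1) (2,0) (3,3) (4,4)
row 2: (2,3) (4,0) (0,2) (1,4) (3,1)
row 3: (4,1) (1,3) (3,4) (0,0) (2,2)
row 4: (0,4) (3,2) (4,3) (2,1) (1,0)
Orthogonality requires all 25 pairs distinct.
Check by first coordinate: for each symbol s of L1, list the L2 entries in the n cells where L1 = s; they must all differ.
  L1 = 0: L2 entries (in reading order) 3, 1, 2, 0, 4 — all 5 distinct ✓
  L1 = 1: L2 entries (in reading order) 1, 2, 4, 3, 0 — all 5 distinct ✓
  L1 = 2: L2 entries (in reading order) 4, 0, 3, 2, 1 — all 5 distinct ✓
  L1 = 3: L2 entries (in reading order) 0, 3, 1, 4, 2 — all 5 distinct ✓
  L1 = 4: L2 entries (in reading order) 2, 4, 0, 1, 3 — all 5 distinct ✓
Every symbol of L1 meets every symbol of L2 exactly once, so all 25 pairs are distinct (25 of 25).
Conclusion: YES.

YES


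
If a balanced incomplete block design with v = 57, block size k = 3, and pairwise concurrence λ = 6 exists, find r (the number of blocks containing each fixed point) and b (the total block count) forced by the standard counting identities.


Any 2-(v, k, λ) BIBD satisfies two necessary conditions:
  (i)  Each point sits in r blocks, and counting incidences through any fixed point gives r(k − 1) = λ(v − 1), so r = λ(v − 1)/(k − 1).
  (ii) Total incidences bk = vr, so b = vr/k.
Step 1: r = λ(v − 1)/(k − 1) = 6·(57 − 1)/(3 − 1) = 6·56/2 = 336/2 = 168.
Step 2: b = vr/k = 57·168/3 = 9576/3 = 3192.
Check integrality: r = 168 ∈ Z ✓, b = 3192 ∈ Z ✓.
(These identities are necessary conditions: they determine r and b for any design with these parameters, but do not by themselves prove that one exists.)

r = 168, b = 3192.


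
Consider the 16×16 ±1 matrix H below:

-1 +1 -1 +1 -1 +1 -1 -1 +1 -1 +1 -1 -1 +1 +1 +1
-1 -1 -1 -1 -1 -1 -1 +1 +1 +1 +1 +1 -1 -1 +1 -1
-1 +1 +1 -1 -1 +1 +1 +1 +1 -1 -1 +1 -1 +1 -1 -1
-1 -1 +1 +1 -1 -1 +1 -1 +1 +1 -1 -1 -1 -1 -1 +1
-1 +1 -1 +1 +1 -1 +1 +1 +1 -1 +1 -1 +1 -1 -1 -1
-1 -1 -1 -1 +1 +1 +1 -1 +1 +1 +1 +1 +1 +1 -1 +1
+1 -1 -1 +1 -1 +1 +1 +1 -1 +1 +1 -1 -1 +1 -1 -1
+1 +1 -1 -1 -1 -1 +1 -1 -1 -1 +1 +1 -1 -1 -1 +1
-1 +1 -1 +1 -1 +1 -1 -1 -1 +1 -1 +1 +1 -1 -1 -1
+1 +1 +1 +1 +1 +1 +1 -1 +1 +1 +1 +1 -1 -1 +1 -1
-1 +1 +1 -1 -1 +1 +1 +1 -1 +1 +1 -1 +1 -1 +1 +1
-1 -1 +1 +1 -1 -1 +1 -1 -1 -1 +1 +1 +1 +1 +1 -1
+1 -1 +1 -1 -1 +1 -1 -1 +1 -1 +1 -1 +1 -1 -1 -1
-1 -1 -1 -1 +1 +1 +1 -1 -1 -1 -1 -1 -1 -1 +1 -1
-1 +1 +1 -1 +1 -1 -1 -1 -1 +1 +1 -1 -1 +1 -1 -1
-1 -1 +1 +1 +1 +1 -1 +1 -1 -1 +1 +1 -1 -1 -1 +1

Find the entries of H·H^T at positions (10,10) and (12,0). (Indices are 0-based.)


Row 0 of H: [-1, 1, -1, 1, -1, 1, -1, -1, 1, -1, 1, -1, -1, 1, 1, 1].
Row 10 of H: [-1, 1, 1, -1, -1, 1, 1, 1, -1, 1, 1, -1, 1, -1, 1, 1].
Row 12 of H: [1, -1, 1, -1, -1, 1, -1, -1, 1, -1, 1, -1, 1, -1, -1, -1].
(H·H^T)[10][10] = Σ_j H[10][j]·H[10][j] = (-1)² + (1)² + (1)² + (-1)² + (-1)² + (1)² + (1)² + (1)² + (-1)² + (1)² + (1)² + (-1)² + (1)² + (-1)² + (1)² + (1)² = 1 + 1 + 1 + 1 + 1 + 1 + 1 + 1 + 1 + 1 + 1 + 1 + 1 + 1 + 1 + 1 = 16.
(H·H^T)[12][0] = Σ_j H[12][j]·H[0][j] = (1)·(-1) + (-1)·(1) + (1)·(-1) + (-1)·(1) + (-1)·(-1) + (1)·(1) + (-1)·(-1) + (-1)·(-1) + (1)·(1) + (-1)·(-1) + (1)·(1) + (-1)·(-1) + (1)·(-1) + (-1)·(1) + (-1)·(1) + (-1)·(1) = -1 + -1 + -1 + -1 + 1 + 1 + 1 + 1 + 1 + 1 + 1 + 1 + -1 + -1 + -1 + -1 = 0.
So rows 12 and 0 are orthogonal; the diagonal entry equals n = 16.

(10,10) entry = 16; (12,0) entry = 0.


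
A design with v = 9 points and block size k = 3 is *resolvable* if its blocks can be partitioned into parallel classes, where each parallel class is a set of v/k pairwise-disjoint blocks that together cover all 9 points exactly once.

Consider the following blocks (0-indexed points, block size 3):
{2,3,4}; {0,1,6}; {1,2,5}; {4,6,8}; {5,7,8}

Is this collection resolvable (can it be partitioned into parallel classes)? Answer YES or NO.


v = 9, block size k = 3, number of blocks = 5.
For resolvability, blocks must partition into parallel classes of size v/k = 3.
Total blocks must therefore be a multiple of 3: 5 = 3·1 + 2 ⇒ not divisible ✗.
Resolvable? NO.

NO


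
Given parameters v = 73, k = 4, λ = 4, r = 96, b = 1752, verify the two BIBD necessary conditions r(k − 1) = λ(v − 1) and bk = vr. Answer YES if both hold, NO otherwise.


Condition (i): r(k − 1) = 96·3 = 288; λ(v − 1) = 4·72 = 288. Match? YES.
Condition (ii): bk = 1752·4 = 7008; vr = 73·96 = 7008. Match? YES.
Both conditions hold? YES.

YES


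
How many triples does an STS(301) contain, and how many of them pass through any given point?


An STS(v) is a 2-(v, 3, 1) BIBD: block size k = 3, λ = 1.
Replication: r(k − 1) = λ(v − 1) ⇒ r·2 = 301 − 1 = 300 ⇒ r = 150.
Block count: b = v(v − 1)/6 = 301·300/6 = 90300/6 = 15050.
(Check via bk = vr: 15050·3 = 45150 = 301·150 = 45150 ✓.)

r = 150, b = 15050.


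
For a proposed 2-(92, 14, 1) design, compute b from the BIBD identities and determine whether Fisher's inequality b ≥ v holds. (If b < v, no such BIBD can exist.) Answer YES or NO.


r = λ(v − 1)/(k − 1) = 1·91/13 = 7.
b = vr/k = 92·7/14 = 46.
Fisher's inequality: b ≥ v ⇔ 46 ≥ 92? NO.

NO


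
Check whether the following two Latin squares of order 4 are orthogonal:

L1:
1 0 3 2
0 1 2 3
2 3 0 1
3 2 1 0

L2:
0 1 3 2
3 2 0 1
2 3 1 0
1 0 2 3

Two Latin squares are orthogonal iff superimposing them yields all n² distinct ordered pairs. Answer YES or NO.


Form the n² = 16 superimposed pairs (L1[i][j], L2[i][j]), row by row (rows and columns indexed from 0):
row 0: (1,0) (0,1) (3,3) (2,2)
row 1: (0,3) (1,2) (2,0) (3,1)
row 2: (2,2) (3,3) (0,1) (1,0)
row 3: (3,1) (2,0) (1,2) (0,3)
Orthogonality requires all 16 pairs distinct.
But the pair (2,2) repeats: cell (0,3) has L1 = 2, L2 = 2, and cell (2,0) has L1 = 2, L2 = 2.
A repeated pair means some other pair never occurs (only 8 distinct pairs out of 16), so the squares are not orthogonal.
Conclusion: NO.

NO


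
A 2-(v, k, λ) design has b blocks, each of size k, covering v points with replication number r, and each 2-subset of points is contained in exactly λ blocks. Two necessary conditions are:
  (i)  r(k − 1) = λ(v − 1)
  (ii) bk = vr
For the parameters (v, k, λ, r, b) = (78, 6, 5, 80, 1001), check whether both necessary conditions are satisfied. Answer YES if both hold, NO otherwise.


Condition (i): r(k − 1) = 80·5 = 400; λ(v − 1) = 5·77 = 385. Match? NO.
Condition (ii): bk = 1001·6 = 6006; vr = 78·80 = 6240. Match? NO.
Both conditions hold? NO.

NO


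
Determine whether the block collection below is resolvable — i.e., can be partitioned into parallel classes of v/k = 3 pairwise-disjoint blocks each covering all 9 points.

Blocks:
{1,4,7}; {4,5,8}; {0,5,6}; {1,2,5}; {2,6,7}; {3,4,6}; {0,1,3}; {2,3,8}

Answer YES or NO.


v = 9, block size k = 3, number of blocks = 8.
For resolvability, blocks must partition into parallel classes of size v/k = 3.
Total blocks must therefore be a multiple of 3: 8 = 3·2 + 2 ⇒ not divisible ✗.
Resolvable? NO.

NO


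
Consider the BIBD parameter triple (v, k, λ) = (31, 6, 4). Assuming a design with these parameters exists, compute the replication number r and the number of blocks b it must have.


Any 2-(v, k, λ) BIBD satisfies two necessary conditions:
  (i)  Each point sits in r blocks, and counting incidences through any fixed point gives r(k − 1) = λ(v − 1), so r = λ(v − 1)/(k − 1).
  (ii) Total incidences bk = vr, so b = vr/k.
Step 1: r = λ(v − 1)/(k − 1) = 4·(31 − 1)/(6 − 1) = 4·30/5 = 120/5 = 24.
Step 2: b = vr/k = 31·24/6 = 744/6 = 124.
Check integrality: r = 24 ∈ Z ✓, b = 124 ∈ Z ✓.
(These identities are necessary conditions: they determine r and b for any design with these parameters, but do not by themselves prove that one exists.)

r = 24, b = 124.


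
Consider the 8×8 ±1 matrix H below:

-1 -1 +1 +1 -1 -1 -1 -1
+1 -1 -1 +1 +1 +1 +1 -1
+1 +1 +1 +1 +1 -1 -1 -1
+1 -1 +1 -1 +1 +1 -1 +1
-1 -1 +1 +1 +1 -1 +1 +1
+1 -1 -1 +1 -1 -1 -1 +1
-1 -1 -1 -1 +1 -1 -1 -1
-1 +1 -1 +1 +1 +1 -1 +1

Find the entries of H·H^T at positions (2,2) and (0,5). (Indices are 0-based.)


Row 0 of H: [-1, -1, 1, 1, -1, -1, -1, -1].
Row 2 of H: [1, 1, 1, 1, 1, -1, -1, -1].
Row 5 of H: [1, -1, -1, 1, -1, -1, -1, 1].
(H·H^T)[2][2] = Σ_j H[2][j]·H[2][j] = (1)² + (1)² + (1)² + (1)² + (1)² + (-1)² + (-1)² + (-1)² = 1 + 1 + 1 + 1 + 1 + 1 + 1 + 1 = 8.
(H·H^T)[0][5] = Σ_j H[0][j]·H[5][j] = (-1)·(1) + (-1)·(-1) + (1)·(-1) + (1)·(1) + (-1)·(-1) + (-1)·(-1) + (-1)·(-1) + (-1)·(1) = -1 + 1 + -1 + 1 + 1 + 1 + 1 + -1 = 2.
Rows 0 and 5 are not orthogonal (dot product = 2 ≠ 0), so H is not a Hadamard matrix.

(2,2) entry = 8; (0,5) entry = 2.


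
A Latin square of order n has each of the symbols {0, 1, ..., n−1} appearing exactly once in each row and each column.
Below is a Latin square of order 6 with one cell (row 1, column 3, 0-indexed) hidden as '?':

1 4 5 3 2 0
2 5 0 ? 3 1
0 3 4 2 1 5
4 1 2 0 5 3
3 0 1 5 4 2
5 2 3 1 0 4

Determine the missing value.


Row 1 contains symbols [0, 1, 2, 3, 5] — missing [4].
Column 3 contains symbols [0, 1, 2, 3, 5] — missing [4].
The missing symbol must appear in both missing sets; intersection = [4].
Therefore the hidden value is 4.

Missing value = 4.
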